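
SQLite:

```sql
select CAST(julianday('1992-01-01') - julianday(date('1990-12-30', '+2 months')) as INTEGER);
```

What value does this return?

305

Adding +2 months to 1990-12-30 targets 1991-02-30. February 1991 has only 28 days, so SQLite normalizes the 2-day overflow forward to 1991-03-02.
29 days remain in March 1991 after the 2nd (31 − 2).
Full months from April 1991 through December 1991 contribute their day counts.
Then 1 day into January 1992.
Total: 29 + 30 + 31 + 30 + 31 + 31 + 30 + 31 + 30 + 31 + 1 = 305.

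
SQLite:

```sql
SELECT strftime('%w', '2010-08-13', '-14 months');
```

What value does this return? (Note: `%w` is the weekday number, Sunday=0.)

First apply '-14 months': 2010-08-13 → 2009-06-13.
2009-06-13 is a Saturday; with Sunday=0 that is 6.

6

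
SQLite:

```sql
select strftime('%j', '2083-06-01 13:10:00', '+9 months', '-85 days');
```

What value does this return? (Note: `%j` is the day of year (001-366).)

341

First apply '+9 months', '-85 days': 2083-06-01 13:10:00 → 2083-12-07 13:10:00.
Day-of-year for 2083-12-07: days since 2083-01-01 inclusive = 341, zero-padded to 341.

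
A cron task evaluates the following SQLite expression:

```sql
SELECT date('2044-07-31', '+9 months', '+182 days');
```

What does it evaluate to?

Adding +9 months to 2044-07-31 targets 2045-04-31. April 2045 has only 30 days, so SQLite normalizes the 1-day overflow forward to 2045-05-01.
Applying '+182 days' to 2045-05-01: counting 182 days forward gives 2045-10-30.

2045-10-30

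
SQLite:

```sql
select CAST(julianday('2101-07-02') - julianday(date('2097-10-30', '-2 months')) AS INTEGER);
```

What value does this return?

Adding -2 months to 2097-10-30 gives 2097-08-30.
1 day remains in August 2097 after the 30th (31 − 30).
Full months from September 2097 through June 2101 contribute their day counts.
Then 2 days into July 2101.
Total: 1 + 30 + 31 + 30 + 31 + 31 + 28 + 31 + 30 + 31 + 30 + 31 + 31 + 30 + 31 + 30 + 31 + 31 + 28 + 31 + 30 + 31 + 30 + 31 + 31 + 30 + 31 + 30 + 31 + 31 + 28 + 31 + 30 + 31 + 30 + 31 + 31 + 30 + 31 + 30 + 31 + 31 + 28 + 31 + 30 + 31 + 30 + 2 = 1401.

1401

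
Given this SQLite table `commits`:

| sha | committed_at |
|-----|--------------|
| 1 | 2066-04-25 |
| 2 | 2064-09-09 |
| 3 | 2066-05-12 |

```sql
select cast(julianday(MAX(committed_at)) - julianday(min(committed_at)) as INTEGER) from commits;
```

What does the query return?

610

MIN = 2064-09-09, MAX = 2066-05-12.
21 days remain in September 2064 after the 9th (30 − 9).
Full months from October 2064 through April 2066 contribute their day counts.
Then 12 days into May 2066.
Total: 21 + 31 + 30 + 31 + 31 + 28 + 31 + 30 + 31 + 30 + 31 + 31 + 30 + 31 + 30 + 31 + 31 + 28 + 31 + 30 + 12 = 610.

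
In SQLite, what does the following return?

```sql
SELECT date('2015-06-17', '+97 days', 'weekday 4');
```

2015-09-24

Applying '+97 days' to 2015-06-17: counting 97 days forward gives 2015-09-22.
`weekday 4` advances to the next Thursday; 2015-09-22 is a Tuesday, so it moves forward to 2015-09-24.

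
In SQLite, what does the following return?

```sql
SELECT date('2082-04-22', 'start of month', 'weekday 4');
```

`start of month` rewinds 2082-04-22 to 2082-04-01.
`weekday 4` advances to the next Thursday; 2082-04-01 is a Wednesday, so it moves forward to 2082-04-02.

2082-04-02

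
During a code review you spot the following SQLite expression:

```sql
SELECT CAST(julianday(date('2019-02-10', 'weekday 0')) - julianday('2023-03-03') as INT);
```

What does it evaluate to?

-1482

`weekday 0` advances to the next Sunday; 2019-02-10 is already a Sunday, so it stays at 2019-02-10.
18 days remain in February 2019 after the 10th (28 − 10).
Full months from March 2019 through February 2023 contribute their day counts.
Then 3 days into March 2023.
Total: 18 + 31 + 30 + 31 + 30 + 31 + 31 + 30 + 31 + 30 + 31 + 31 + 29 + 31 + 30 + 31 + 30 + 31 + 31 + 30 + 31 + 30 + 31 + 31 + 28 + 31 + 30 + 31 + 30 + 31 + 31 + 30 + 31 + 30 + 31 + 31 + 28 + 31 + 30 + 31 + 30 + 31 + 31 + 30 + 31 + 30 + 31 + 31 + 28 + 3 = 1482.
The subtraction is earlier − later, so the result is −1482 → -1482.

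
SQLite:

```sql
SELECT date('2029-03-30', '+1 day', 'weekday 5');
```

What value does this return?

Advancing 1 more day within March lands on 2029-03-31.
`weekday 5` advances to the next Friday; 2029-03-31 is a Saturday, so it moves forward to 2029-04-06.

2029-04-06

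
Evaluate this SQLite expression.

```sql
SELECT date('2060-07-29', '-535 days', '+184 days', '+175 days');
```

Applying '-535 days' to 2060-07-29: counting 535 days back gives 2059-02-10.
Applying '+184 days' to 2059-02-10: counting 184 days forward gives 2059-08-13.
Applying '+175 days' to 2059-08-13: counting 175 days forward gives 2060-02-04.

2060-02-04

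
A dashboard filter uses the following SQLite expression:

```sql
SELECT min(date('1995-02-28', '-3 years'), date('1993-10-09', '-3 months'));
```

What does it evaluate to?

1992-02-28

date('1995-02-28', '-3 years') → 1992-02-28.
date('1993-10-09', '-3 months') → 1993-07-09.
Earlier of the two is 1992-02-28.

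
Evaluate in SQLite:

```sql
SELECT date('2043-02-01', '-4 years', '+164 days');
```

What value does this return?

2039-07-15

Adding -4 years to 2043-02-01 gives 2039-02-01.
Applying '+164 days' to 2039-02-01: counting 164 days forward gives 2039-07-15.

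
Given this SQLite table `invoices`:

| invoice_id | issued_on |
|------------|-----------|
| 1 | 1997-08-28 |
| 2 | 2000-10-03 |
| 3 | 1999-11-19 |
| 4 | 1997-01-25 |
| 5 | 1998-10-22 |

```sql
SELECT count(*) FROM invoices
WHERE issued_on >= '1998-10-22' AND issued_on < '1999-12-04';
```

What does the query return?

2

Rows in [1998-10-22, 1999-12-04): 1999-11-19, 1998-10-22 → 2 rows.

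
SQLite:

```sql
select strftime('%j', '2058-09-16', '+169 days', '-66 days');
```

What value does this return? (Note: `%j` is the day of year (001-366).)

362

First apply '+169 days', '-66 days': 2058-09-16 → 2058-12-28.
Day-of-year for 2058-12-28: days since 2058-01-01 inclusive = 362, zero-padded to 362.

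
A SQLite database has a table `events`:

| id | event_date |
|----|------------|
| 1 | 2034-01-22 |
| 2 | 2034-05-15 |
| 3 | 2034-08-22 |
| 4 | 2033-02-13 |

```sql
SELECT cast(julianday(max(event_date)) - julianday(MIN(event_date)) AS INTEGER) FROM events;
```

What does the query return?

555

MIN = 2033-02-13, MAX = 2034-08-22.
15 days remain in February 2033 after the 13th (28 − 13).
Full months from March 2033 through July 2034 contribute their day counts.
Then 22 days into August 2034.
Total: 15 + 31 + 30 + 31 + 30 + 31 + 31 + 30 + 31 + 30 + 31 + 31 + 28 + 31 + 30 + 31 + 30 + 31 + 22 = 555.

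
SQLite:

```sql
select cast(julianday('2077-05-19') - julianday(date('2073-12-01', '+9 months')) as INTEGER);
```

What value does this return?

Adding +9 months to 2073-12-01 gives 2074-09-01.
29 days remain in September 2074 after the 1st (30 − 1).
Full months from October 2074 through April 2077 contribute their day counts.
Then 19 days into May 2077.
Total: 29 + 31 + 30 + 31 + 31 + 28 + 31 + 30 + 31 + 30 + 31 + 31 + 30 + 31 + 30 + 31 + 31 + 29 + 31 + 30 + 31 + 30 + 31 + 31 + 30 + 31 + 30 + 31 + 31 + 28 + 31 + 30 + 19 = 991.

991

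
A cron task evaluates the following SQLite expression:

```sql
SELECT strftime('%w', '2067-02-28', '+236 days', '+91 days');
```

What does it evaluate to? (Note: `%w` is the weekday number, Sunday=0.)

6

First apply '+236 days', '+91 days': 2067-02-28 → 2068-01-21.
2068-01-21 is a Saturday; with Sunday=0 that is 6.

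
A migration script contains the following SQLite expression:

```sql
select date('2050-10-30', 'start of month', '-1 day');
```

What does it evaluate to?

2050-09-30

`start of month` rewinds 2050-10-30 to 2050-10-01.
Going back 1 day from 2050-10-01 reaches 2050-09-30 (last day of September, 30 days).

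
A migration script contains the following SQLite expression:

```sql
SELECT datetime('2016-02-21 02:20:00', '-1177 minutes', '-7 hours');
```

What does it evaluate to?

1177 minutes = 19h 37m; -1177 minutes from 2016-02-21 02:20:00 is 2016-02-20 06:43:00 (crosses midnight).
-7 hours from 2016-02-20 06:43:00 is 2016-02-19 23:43:00 (crosses midnight).

2016-02-19 23:43:00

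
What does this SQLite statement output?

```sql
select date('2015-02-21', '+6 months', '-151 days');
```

2015-03-23

Adding +6 months to 2015-02-21 gives 2015-08-21.
Applying '-151 days' to 2015-08-21: counting 151 days back gives 2015-03-23.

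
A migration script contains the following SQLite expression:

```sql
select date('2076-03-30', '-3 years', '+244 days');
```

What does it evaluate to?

2073-11-29

Adding -3 years to 2076-03-30 gives 2073-03-30.
Applying '+244 days' to 2073-03-30: counting 244 days forward gives 2073-11-29.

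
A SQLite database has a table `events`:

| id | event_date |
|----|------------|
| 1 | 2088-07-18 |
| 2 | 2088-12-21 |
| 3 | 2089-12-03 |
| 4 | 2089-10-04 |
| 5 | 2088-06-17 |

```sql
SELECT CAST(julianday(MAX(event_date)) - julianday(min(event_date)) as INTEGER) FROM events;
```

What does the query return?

MIN = 2088-06-17, MAX = 2089-12-03.
13 days remain in June 2088 after the 17th (30 − 17).
Full months from July 2088 through November 2089 contribute their day counts.
Then 3 days into December 2089.
Total: 13 + 31 + 31 + 30 + 31 + 30 + 31 + 31 + 28 + 31 + 30 + 31 + 30 + 31 + 31 + 30 + 31 + 30 + 3 = 534.

534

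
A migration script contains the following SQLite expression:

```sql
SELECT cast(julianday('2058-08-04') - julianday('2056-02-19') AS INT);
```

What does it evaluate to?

897

10 days remain in February 2056 after the 19th (29 − 19).
Full months from March 2056 through July 2058 contribute their day counts.
Then 4 days into August 2058.
Total: 10 + 31 + 30 + 31 + 30 + 31 + 31 + 30 + 31 + 30 + 31 + 31 + 28 + 31 + 30 + 31 + 30 + 31 + 31 + 30 + 31 + 30 + 31 + 31 + 28 + 31 + 30 + 31 + 30 + 31 + 4 = 897.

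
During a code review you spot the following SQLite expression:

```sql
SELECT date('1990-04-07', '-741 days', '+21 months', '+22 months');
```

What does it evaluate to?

1991-10-27

Applying '-741 days' to 1990-04-07: counting 741 days back gives 1988-03-27.
Adding +21 months to 1988-03-27 gives 1989-12-27.
Adding +22 months to 1989-12-27 gives 1991-10-27.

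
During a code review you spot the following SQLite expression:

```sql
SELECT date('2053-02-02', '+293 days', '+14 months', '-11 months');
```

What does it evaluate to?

2054-02-22

Applying '+293 days' to 2053-02-02: counting 293 days forward gives 2053-11-22.
Adding +14 months to 2053-11-22 gives 2055-01-22.
Adding -11 months to 2055-01-22 gives 2054-02-22.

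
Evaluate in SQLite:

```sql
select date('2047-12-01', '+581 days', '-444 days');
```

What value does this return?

Applying '+581 days' to 2047-12-01: counting 581 days forward gives 2049-07-04.
Applying '-444 days' to 2049-07-04: counting 444 days back gives 2048-04-16.

2048-04-16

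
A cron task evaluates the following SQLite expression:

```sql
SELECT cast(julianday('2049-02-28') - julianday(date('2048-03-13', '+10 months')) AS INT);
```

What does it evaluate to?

46

Adding +10 months to 2048-03-13 gives 2049-01-13.
18 days remain in January 2049 after the 13th (31 − 13).
Then 28 days into February 2049.
Total: 18 + 28 = 46.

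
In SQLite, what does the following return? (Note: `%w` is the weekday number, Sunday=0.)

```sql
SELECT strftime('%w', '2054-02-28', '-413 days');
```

First apply '-413 days': 2054-02-28 → 2053-01-11.
2053-01-11 is a Saturday; with Sunday=0 that is 6.

6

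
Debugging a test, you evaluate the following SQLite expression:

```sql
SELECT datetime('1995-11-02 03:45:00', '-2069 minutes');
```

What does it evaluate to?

1995-10-31 17:16:00

2069 minutes = 34h 29m; -2069 minutes from 1995-11-02 03:45:00 is 1995-10-31 17:16:00 (crosses midnight).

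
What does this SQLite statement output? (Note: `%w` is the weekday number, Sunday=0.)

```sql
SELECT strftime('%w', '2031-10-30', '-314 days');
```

First apply '-314 days': 2031-10-30 → 2030-12-20.
2030-12-20 is a Friday; with Sunday=0 that is 5.

5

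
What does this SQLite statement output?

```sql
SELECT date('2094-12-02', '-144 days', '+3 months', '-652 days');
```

Applying '-144 days' to 2094-12-02: counting 144 days back gives 2094-07-11.
Adding +3 months to 2094-07-11 gives 2094-10-11.
Applying '-652 days' to 2094-10-11: counting 652 days back gives 2092-12-28.

2092-12-28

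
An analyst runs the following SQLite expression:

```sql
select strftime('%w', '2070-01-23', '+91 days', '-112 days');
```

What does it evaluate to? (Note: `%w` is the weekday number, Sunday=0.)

4

First apply '+91 days', '-112 days': 2070-01-23 → 2070-01-02.
2070-01-02 is a Thursday; with Sunday=0 that is 4.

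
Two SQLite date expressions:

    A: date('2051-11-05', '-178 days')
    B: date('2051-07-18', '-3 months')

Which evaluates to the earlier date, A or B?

B

A = 2051-05-11.
B = 2051-04-18.
B is earlier.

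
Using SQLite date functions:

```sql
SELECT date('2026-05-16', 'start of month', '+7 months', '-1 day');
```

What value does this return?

2026-11-30

`start of month` rewinds 2026-05-16 to 2026-05-01.
Adding +7 months to 2026-05-01 gives 2026-12-01.
Going back 1 day from 2026-12-01 reaches 2026-11-30 (last day of November, 30 days).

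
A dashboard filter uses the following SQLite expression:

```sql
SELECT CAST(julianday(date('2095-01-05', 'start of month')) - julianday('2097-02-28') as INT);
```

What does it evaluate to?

-789

`start of month` rewinds 2095-01-05 to 2095-01-01.
30 days remain in January 2095 after the 1st (31 − 1).
Full months from February 2095 through January 2097 contribute their day counts.
Then 28 days into February 2097.
Total: 30 + 28 + 31 + 30 + 31 + 30 + 31 + 31 + 30 + 31 + 30 + 31 + 31 + 29 + 31 + 30 + 31 + 30 + 31 + 31 + 30 + 31 + 30 + 31 + 31 + 28 = 789.
The subtraction is earlier − later, so the result is −789 → -789.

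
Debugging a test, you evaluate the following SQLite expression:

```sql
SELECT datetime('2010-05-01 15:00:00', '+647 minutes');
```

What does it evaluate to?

2010-05-02 01:47:00

647 minutes = 10h 47m; +647 minutes from 2010-05-01 15:00:00 is 2010-05-02 01:47:00 (crosses midnight).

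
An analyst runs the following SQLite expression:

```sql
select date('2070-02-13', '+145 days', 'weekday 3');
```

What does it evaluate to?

Applying '+145 days' to 2070-02-13: counting 145 days forward gives 2070-07-08.
`weekday 3` advances to the next Wednesday; 2070-07-08 is a Tuesday, so it moves forward to 2070-07-09.

2070-07-09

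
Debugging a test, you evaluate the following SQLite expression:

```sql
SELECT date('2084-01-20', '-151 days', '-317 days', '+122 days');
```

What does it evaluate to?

2083-02-08

Applying '-151 days' to 2084-01-20: counting 151 days back gives 2083-08-22.
Applying '-317 days' to 2083-08-22: counting 317 days back gives 2082-10-09.
Applying '+122 days' to 2082-10-09: counting 122 days forward gives 2083-02-08.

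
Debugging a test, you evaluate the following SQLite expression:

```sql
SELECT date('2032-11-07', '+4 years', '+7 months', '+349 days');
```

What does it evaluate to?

2038-05-22

Adding +4 years to 2032-11-07 gives 2036-11-07.
Adding +7 months to 2036-11-07 gives 2037-06-07.
Applying '+349 days' to 2037-06-07: counting 349 days forward gives 2038-05-22.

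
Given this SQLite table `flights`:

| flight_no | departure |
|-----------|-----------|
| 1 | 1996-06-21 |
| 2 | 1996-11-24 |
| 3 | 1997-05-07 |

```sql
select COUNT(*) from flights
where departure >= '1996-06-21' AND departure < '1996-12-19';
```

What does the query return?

Rows in [1996-06-21, 1996-12-19): 1996-06-21, 1996-11-24 → 2 rows.

2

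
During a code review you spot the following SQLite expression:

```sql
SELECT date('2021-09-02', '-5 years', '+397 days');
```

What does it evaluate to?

Adding -5 years to 2021-09-02 gives 2016-09-02.
Applying '+397 days' to 2016-09-02: counting 397 days forward gives 2017-10-04.

2017-10-04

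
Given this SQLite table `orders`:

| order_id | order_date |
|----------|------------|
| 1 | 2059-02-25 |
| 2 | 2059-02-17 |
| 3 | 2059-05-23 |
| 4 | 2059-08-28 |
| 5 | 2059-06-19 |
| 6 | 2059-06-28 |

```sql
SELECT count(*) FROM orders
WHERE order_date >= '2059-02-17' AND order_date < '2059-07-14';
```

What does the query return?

5

Rows in [2059-02-17, 2059-07-14): 2059-02-25, 2059-02-17, 2059-05-23, 2059-06-19, 2059-06-28 → 5 rows.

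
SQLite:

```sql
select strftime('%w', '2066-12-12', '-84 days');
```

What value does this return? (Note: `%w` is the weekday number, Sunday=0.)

0

First apply '-84 days': 2066-12-12 → 2066-09-19.
2066-09-19 is a Sunday; with Sunday=0 that is 0.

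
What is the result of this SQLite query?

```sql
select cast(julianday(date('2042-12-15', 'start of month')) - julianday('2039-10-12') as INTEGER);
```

`start of month` rewinds 2042-12-15 to 2042-12-01.
19 days remain in October 2039 after the 12th (31 − 12).
Full months from November 2039 through November 2042 contribute their day counts.
Then 1 day into December 2042.
Total: 19 + 30 + 31 + 31 + 29 + 31 + 30 + 31 + 30 + 31 + 31 + 30 + 31 + 30 + 31 + 31 + 28 + 31 + 30 + 31 + 30 + 31 + 31 + 30 + 31 + 30 + 31 + 31 + 28 + 31 + 30 + 31 + 30 + 31 + 31 + 30 + 31 + 30 + 1 = 1146.

1146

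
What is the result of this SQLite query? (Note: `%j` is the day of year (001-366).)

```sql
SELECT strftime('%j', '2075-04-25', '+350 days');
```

First apply '+350 days': 2075-04-25 → 2076-04-09.
Day-of-year for 2076-04-09: days since 2076-01-01 inclusive = 100, zero-padded to 100.

100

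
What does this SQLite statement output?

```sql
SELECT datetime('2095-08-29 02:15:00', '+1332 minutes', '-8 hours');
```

1332 minutes = 22h 12m; +1332 minutes from 2095-08-29 02:15:00 is 2095-08-30 00:27:00 (crosses midnight).
-8 hours from 2095-08-30 00:27:00 is 2095-08-29 16:27:00 (crosses midnight).

2095-08-29 16:27:00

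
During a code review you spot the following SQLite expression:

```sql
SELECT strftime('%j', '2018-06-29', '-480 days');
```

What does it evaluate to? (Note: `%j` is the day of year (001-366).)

First apply '-480 days': 2018-06-29 → 2017-03-06.
Day-of-year for 2017-03-06: days since 2017-01-01 inclusive = 65, zero-padded to 065.

065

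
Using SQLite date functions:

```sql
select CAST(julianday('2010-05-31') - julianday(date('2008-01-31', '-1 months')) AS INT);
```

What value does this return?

Adding -1 month to 2008-01-31 gives 2007-12-31.
0 days remain in December 2007 after the 31st (31 − 31).
Full months from January 2008 through April 2010 contribute their day counts.
Then 31 days into May 2010.
Total: 0 + 31 + 29 + 31 + 30 + 31 + 30 + 31 + 31 + 30 + 31 + 30 + 31 + 31 + 28 + 31 + 30 + 31 + 30 + 31 + 31 + 30 + 31 + 30 + 31 + 31 + 28 + 31 + 30 + 31 = 882.

882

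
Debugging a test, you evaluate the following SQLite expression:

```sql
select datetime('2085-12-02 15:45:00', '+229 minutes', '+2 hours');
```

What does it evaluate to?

2085-12-02 21:34:00

229 minutes = 3h 49m; +229 minutes from 2085-12-02 15:45:00 is 2085-12-02 19:34:00.
+2 hours from 2085-12-02 19:34:00 is 2085-12-02 21:34:00.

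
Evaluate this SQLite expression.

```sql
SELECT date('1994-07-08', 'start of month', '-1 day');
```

`start of month` rewinds 1994-07-08 to 1994-07-01.
Going back 1 day from 1994-07-01 reaches 1994-06-30 (last day of June, 30 days).

1994-06-30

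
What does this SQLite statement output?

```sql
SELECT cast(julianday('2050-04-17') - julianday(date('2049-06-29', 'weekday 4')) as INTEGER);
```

290

`weekday 4` advances to the next Thursday; 2049-06-29 is a Tuesday, so it moves forward to 2049-07-01.
30 days remain in July 2049 after the 1st (31 − 1).
Full months from August 2049 through March 2050 contribute their day counts.
Then 17 days into April 2050.
Total: 30 + 31 + 30 + 31 + 30 + 31 + 31 + 28 + 31 + 17 = 290.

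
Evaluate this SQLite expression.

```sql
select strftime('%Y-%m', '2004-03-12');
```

`%Y-%m` extracts the year-month: 2004-03.

2004-03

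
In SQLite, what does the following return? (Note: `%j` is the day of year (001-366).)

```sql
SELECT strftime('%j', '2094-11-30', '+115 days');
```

084

First apply '+115 days': 2094-11-30 → 2095-03-25.
Day-of-year for 2095-03-25: days since 2095-01-01 inclusive = 84, zero-padded to 084.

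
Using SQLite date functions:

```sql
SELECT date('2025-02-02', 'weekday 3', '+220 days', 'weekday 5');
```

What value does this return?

`weekday 3` advances to the next Wednesday; 2025-02-02 is a Sunday, so it moves forward to 2025-02-05.
Applying '+220 days' to 2025-02-05: counting 220 days forward gives 2025-09-13.
`weekday 5` advances to the next Friday; 2025-09-13 is a Saturday, so it moves forward to 2025-09-19.

2025-09-19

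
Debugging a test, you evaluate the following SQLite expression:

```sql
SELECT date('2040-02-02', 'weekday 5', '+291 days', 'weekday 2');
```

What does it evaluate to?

`weekday 5` advances to the next Friday; 2040-02-02 is a Thursday, so it moves forward to 2040-02-03.
Applying '+291 days' to 2040-02-03: counting 291 days forward gives 2040-11-20.
`weekday 2` advances to the next Tuesday; 2040-11-20 is already a Tuesday, so it stays at 2040-11-20.

2040-11-20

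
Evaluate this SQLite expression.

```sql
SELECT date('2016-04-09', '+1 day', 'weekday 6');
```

2016-04-16

Advancing 1 more day within April lands on 2016-04-10.
`weekday 6` advances to the next Saturday; 2016-04-10 is a Sunday, so it moves forward to 2016-04-16.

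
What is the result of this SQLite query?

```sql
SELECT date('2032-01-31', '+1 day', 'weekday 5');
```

January 2032 has 31 days; 0 remain after the 31st, so 1 days reach 2032-02-01.
`weekday 5` advances to the next Friday; 2032-02-01 is a Sunday, so it moves forward to 2032-02-06.

2032-02-06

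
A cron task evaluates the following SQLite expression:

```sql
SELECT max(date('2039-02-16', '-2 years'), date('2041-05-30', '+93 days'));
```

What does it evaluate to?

2041-08-31

date('2039-02-16', '-2 years') → 2037-02-16.
date('2041-05-30', '+93 days') → 2041-08-31.
Later of the two is 2041-08-31.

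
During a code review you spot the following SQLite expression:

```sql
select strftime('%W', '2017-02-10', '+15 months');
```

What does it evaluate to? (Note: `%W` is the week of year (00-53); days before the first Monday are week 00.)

19

First apply '+15 months': 2017-02-10 → 2018-05-10.
2018-05-10 is a Thursday. SQLite's %W counts Mondays since the year started; the result is 19.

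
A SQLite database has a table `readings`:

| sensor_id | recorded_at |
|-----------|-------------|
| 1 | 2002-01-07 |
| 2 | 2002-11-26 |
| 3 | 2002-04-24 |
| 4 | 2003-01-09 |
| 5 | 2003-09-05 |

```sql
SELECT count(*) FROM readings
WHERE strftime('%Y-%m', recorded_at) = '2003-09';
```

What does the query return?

Rows with year-month 2003-09: 2003-09-05 → 1.

1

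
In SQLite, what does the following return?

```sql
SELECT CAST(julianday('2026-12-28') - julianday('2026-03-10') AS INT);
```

21 days remain in March 2026 after the 10th (31 − 10).
Full months from April 2026 through November 2026 contribute their day counts.
Then 28 days into December 2026.
Total: 21 + 30 + 31 + 30 + 31 + 31 + 30 + 31 + 30 + 28 = 293.

293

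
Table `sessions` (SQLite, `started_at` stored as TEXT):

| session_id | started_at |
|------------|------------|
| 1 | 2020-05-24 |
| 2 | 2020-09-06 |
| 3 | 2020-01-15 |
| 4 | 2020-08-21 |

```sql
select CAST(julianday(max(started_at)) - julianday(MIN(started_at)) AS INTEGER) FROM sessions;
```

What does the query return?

235

MIN = 2020-01-15, MAX = 2020-09-06.
16 days remain in January 2020 after the 15th (31 − 15).
Full months from February 2020 through August 2020 contribute their day counts.
Then 6 days into September 2020.
Total: 16 + 29 + 31 + 30 + 31 + 30 + 31 + 31 + 6 = 235.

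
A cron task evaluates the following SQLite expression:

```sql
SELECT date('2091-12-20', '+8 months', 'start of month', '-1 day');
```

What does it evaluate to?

Adding +8 months to 2091-12-20 gives 2092-08-20.
`start of month` rewinds 2092-08-20 to 2092-08-01.
Going back 1 day from 2092-08-01 reaches 2092-07-31 (last day of July, 31 days).

2092-07-31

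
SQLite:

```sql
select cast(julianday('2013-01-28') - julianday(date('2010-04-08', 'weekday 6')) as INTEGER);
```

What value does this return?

`weekday 6` advances to the next Saturday; 2010-04-08 is a Thursday, so it moves forward to 2010-04-10.
20 days remain in April 2010 after the 10th (30 − 10).
Full months from May 2010 through December 2012 contribute their day counts.
Then 28 days into January 2013.
Total: 20 + 31 + 30 + 31 + 31 + 30 + 31 + 30 + 31 + 31 + 28 + 31 + 30 + 31 + 30 + 31 + 31 + 30 + 31 + 30 + 31 + 31 + 29 + 31 + 30 + 31 + 30 + 31 + 31 + 30 + 31 + 30 + 31 + 28 = 1024.

1024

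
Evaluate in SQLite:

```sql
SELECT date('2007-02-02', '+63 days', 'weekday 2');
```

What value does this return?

Applying '+63 days' to 2007-02-02: counting 63 days forward gives 2007-04-06.
`weekday 2` advances to the next Tuesday; 2007-04-06 is a Friday, so it moves forward to 2007-04-10.

2007-04-10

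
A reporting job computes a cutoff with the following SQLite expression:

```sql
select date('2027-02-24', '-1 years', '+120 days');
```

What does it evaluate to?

2026-06-24

Adding -1 year to 2027-02-24 gives 2026-02-24.
Applying '+120 days' to 2026-02-24: counting 120 days forward gives 2026-06-24.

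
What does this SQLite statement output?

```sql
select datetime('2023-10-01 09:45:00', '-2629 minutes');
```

2629 minutes = 43h 49m; -2629 minutes from 2023-10-01 09:45:00 is 2023-09-29 13:56:00 (crosses midnight).

2023-09-29 13:56:00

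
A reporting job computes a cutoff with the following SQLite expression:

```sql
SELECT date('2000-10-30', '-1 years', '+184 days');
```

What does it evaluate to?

2000-05-01

Adding -1 year to 2000-10-30 gives 1999-10-30.
Applying '+184 days' to 1999-10-30: counting 184 days forward gives 2000-05-01.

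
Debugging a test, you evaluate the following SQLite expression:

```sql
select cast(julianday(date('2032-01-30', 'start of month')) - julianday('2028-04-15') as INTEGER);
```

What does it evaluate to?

1356

`start of month` rewinds 2032-01-30 to 2032-01-01.
15 days remain in April 2028 after the 15th (30 − 15).
Full months from May 2028 through December 2031 contribute their day counts.
Then 1 day into January 2032.
Total: 15 + 31 + 30 + 31 + 31 + 30 + 31 + 30 + 31 + 31 + 28 + 31 + 30 + 31 + 30 + 31 + 31 + 30 + 31 + 30 + 31 + 31 + 28 + 31 + 30 + 31 + 30 + 31 + 31 + 30 + 31 + 30 + 31 + 31 + 28 + 31 + 30 + 31 + 30 + 31 + 31 + 30 + 31 + 30 + 31 + 1 = 1356.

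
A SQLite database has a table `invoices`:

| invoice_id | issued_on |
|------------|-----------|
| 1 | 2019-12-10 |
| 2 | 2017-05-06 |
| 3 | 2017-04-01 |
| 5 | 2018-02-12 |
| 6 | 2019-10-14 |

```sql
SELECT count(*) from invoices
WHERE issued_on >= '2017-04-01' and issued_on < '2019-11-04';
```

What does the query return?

Rows in [2017-04-01, 2019-11-04): 2017-05-06, 2017-04-01, 2018-02-12, 2019-10-14 → 4 rows.

4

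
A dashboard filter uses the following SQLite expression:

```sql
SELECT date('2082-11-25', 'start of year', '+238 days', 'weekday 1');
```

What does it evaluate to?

`start of year` rewinds 2082-11-25 to 2082-01-01.
Applying '+238 days' to 2082-01-01: counting 238 days forward gives 2082-08-27.
`weekday 1` advances to the next Monday; 2082-08-27 is a Thursday, so it moves forward to 2082-08-31.

2082-08-31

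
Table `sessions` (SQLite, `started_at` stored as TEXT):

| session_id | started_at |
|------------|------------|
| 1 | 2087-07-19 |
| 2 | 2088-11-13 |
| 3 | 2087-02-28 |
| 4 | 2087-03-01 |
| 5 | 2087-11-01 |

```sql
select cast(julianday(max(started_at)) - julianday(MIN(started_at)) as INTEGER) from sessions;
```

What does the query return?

624

MIN = 2087-02-28, MAX = 2088-11-13.
0 days remain in February 2087 after the 28th (28 − 28).
Full months from March 2087 through October 2088 contribute their day counts.
Then 13 days into November 2088.
Total: 0 + 31 + 30 + 31 + 30 + 31 + 31 + 30 + 31 + 30 + 31 + 31 + 29 + 31 + 30 + 31 + 30 + 31 + 31 + 30 + 31 + 13 = 624.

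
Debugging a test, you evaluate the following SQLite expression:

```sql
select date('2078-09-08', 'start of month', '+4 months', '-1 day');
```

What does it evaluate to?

2078-12-31

`start of month` rewinds 2078-09-08 to 2078-09-01.
Adding +4 months to 2078-09-01 gives 2079-01-01.
Going back 1 day from 2079-01-01 reaches 2078-12-31 (last day of December, 31 days).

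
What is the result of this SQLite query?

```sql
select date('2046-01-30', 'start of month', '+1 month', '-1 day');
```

`start of month` rewinds 2046-01-30 to 2046-01-01.
Adding +1 month to 2046-01-01 gives 2046-02-01.
Going back 1 day from 2046-02-01 reaches 2046-01-31 (last day of January, 31 days).

2046-01-31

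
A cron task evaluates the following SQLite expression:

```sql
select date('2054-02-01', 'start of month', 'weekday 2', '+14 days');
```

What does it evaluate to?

`start of month` rewinds 2054-02-01 to 2054-02-01.
`weekday 2` advances to the next Tuesday; 2054-02-01 is a Sunday, so it moves forward to 2054-02-03.
Advancing 14 more days within February lands on 2054-02-17.

2054-02-17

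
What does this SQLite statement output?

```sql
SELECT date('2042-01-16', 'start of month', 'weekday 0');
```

`start of month` rewinds 2042-01-16 to 2042-01-01.
`weekday 0` advances to the next Sunday; 2042-01-01 is a Wednesday, so it moves forward to 2042-01-05.

2042-01-05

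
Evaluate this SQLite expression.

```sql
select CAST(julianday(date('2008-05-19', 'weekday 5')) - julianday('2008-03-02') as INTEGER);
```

82

`weekday 5` advances to the next Friday; 2008-05-19 is a Monday, so it moves forward to 2008-05-23.
29 days remain in March 2008 after the 2nd (31 − 2).
April 2008: 30 days.
Then 23 days into May 2008.
Total: 29 + 30 + 23 = 82.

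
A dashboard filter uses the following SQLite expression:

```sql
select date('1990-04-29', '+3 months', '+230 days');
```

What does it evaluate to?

1991-03-16

Adding +3 months to 1990-04-29 gives 1990-07-29.
Applying '+230 days' to 1990-07-29: counting 230 days forward gives 1991-03-16.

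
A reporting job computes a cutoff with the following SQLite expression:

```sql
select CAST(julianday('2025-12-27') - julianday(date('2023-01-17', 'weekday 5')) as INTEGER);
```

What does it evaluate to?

1072

`weekday 5` advances to the next Friday; 2023-01-17 is a Tuesday, so it moves forward to 2023-01-20.
11 days remain in January 2023 after the 20th (31 − 20).
Full months from February 2023 through November 2025 contribute their day counts.
Then 27 days into December 2025.
Total: 11 + 28 + 31 + 30 + 31 + 30 + 31 + 31 + 30 + 31 + 30 + 31 + 31 + 29 + 31 + 30 + 31 + 30 + 31 + 31 + 30 + 31 + 30 + 31 + 31 + 28 + 31 + 30 + 31 + 30 + 31 + 31 + 30 + 31 + 30 + 27 = 1072.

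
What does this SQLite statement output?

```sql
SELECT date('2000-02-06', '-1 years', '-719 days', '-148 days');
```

Adding -1 year to 2000-02-06 gives 1999-02-06.
Applying '-719 days' to 1999-02-06: counting 719 days back gives 1997-02-17.
Applying '-148 days' to 1997-02-17: counting 148 days back gives 1996-09-22.

1996-09-22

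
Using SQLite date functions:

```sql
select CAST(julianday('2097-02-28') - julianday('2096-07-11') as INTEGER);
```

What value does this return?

232

20 days remain in July 2096 after the 11th (31 − 11).
Full months from August 2096 through January 2097 contribute their day counts.
Then 28 days into February 2097.
Total: 20 + 31 + 30 + 31 + 30 + 31 + 31 + 28 = 232.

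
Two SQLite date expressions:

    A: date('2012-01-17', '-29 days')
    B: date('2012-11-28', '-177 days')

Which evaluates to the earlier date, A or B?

A

A = 2011-12-19.
B = 2012-06-04.
A is earlier.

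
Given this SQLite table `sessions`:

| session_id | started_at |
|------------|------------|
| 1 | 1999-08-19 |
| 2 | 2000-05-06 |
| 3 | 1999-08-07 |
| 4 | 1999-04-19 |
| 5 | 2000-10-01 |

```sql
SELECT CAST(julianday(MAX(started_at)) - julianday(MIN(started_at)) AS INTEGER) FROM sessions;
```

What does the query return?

MIN = 1999-04-19, MAX = 2000-10-01.
11 days remain in April 1999 after the 19th (30 − 19).
Full months from May 1999 through September 2000 contribute their day counts.
Then 1 day into October 2000.
Total: 11 + 31 + 30 + 31 + 31 + 30 + 31 + 30 + 31 + 31 + 29 + 31 + 30 + 31 + 30 + 31 + 31 + 30 + 1 = 531.

531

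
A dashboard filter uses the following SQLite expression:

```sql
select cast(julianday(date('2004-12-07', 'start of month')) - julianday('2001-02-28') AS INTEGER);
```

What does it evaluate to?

1372

`start of month` rewinds 2004-12-07 to 2004-12-01.
0 days remain in February 2001 after the 28th (28 − 28).
Full months from March 2001 through November 2004 contribute their day counts.
Then 1 day into December 2004.
Total: 0 + 31 + 30 + 31 + 30 + 31 + 31 + 30 + 31 + 30 + 31 + 31 + 28 + 31 + 30 + 31 + 30 + 31 + 31 + 30 + 31 + 30 + 31 + 31 + 28 + 31 + 30 + 31 + 30 + 31 + 31 + 30 + 31 + 30 + 31 + 31 + 29 + 31 + 30 + 31 + 30 + 31 + 31 + 30 + 31 + 30 + 1 = 1372.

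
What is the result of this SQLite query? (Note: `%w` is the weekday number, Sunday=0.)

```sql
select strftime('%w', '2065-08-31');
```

1

2065-08-31 is a Monday; with Sunday=0 that is 1.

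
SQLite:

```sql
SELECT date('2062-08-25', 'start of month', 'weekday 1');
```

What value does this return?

`start of month` rewinds 2062-08-25 to 2062-08-01.
`weekday 1` advances to the next Monday; 2062-08-01 is a Tuesday, so it moves forward to 2062-08-07.

2062-08-07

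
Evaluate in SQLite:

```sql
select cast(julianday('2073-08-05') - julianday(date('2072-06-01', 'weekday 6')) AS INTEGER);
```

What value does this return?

427

`weekday 6` advances to the next Saturday; 2072-06-01 is a Wednesday, so it moves forward to 2072-06-04.
26 days remain in June 2072 after the 4th (30 − 4).
Full months from July 2072 through July 2073 contribute their day counts.
Then 5 days into August 2073.
Total: 26 + 31 + 31 + 30 + 31 + 30 + 31 + 31 + 28 + 31 + 30 + 31 + 30 + 31 + 5 = 427.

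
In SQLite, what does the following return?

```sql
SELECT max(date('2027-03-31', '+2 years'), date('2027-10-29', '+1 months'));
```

date('2027-03-31', '+2 years') → 2029-03-31.
date('2027-10-29', '+1 months') → 2027-11-29.
Later of the two is 2029-03-31.

2029-03-31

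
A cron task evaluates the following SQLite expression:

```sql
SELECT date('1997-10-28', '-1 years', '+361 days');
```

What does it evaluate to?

Adding -1 year to 1997-10-28 gives 1996-10-28.
Applying '+361 days' to 1996-10-28: counting 361 days forward gives 1997-10-24.

1997-10-24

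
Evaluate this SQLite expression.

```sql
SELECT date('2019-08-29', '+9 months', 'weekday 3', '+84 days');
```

2020-08-26

Adding +9 months to 2019-08-29 gives 2020-05-29.
`weekday 3` advances to the next Wednesday; 2020-05-29 is a Friday, so it moves forward to 2020-06-03.
Applying '+84 days' to 2020-06-03: counting 84 days forward gives 2020-08-26.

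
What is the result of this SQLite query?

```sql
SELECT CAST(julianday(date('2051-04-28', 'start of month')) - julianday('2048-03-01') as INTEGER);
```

`start of month` rewinds 2051-04-28 to 2051-04-01.
30 days remain in March 2048 after the 1st (31 − 1).
Full months from April 2048 through March 2051 contribute their day counts.
Then 1 day into April 2051.
Total: 30 + 30 + 31 + 30 + 31 + 31 + 30 + 31 + 30 + 31 + 31 + 28 + 31 + 30 + 31 + 30 + 31 + 31 + 30 + 31 + 30 + 31 + 31 + 28 + 31 + 30 + 31 + 30 + 31 + 31 + 30 + 31 + 30 + 31 + 31 + 28 + 31 + 1 = 1126.

1126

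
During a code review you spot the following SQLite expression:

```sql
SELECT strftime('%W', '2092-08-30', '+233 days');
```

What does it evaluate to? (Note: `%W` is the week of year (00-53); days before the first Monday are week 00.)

First apply '+233 days': 2092-08-30 → 2093-04-20.
2093-04-20 is a Monday. SQLite's %W counts Mondays since the year started; the result is 16.

16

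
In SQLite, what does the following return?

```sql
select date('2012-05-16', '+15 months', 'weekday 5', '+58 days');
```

2013-10-13

Adding +15 months to 2012-05-16 gives 2013-08-16.
`weekday 5` advances to the next Friday; 2013-08-16 is already a Friday, so it stays at 2013-08-16.
Applying '+58 days' to 2013-08-16: counting 58 days forward gives 2013-10-13.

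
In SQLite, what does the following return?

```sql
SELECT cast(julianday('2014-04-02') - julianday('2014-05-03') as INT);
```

-31

28 days remain in April 2014 after the 2nd (30 − 2).
Then 3 days into May 2014.
Total: 28 + 3 = 31.
The subtraction is earlier − later, so the result is −31 → -31.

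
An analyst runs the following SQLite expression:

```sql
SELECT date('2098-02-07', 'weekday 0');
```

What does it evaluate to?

2098-02-09

`weekday 0` advances to the next Sunday; 2098-02-07 is a Friday, so it moves forward to 2098-02-09.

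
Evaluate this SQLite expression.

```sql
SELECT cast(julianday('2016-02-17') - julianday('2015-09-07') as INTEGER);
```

163

23 days remain in September 2015 after the 7th (30 − 7).
October 2015: 31 days.
November 2015: 30 days.
December 2015: 31 days.
January 2016: 31 days.
Then 17 days into February 2016.
Total: 23 + 31 + 30 + 31 + 31 + 17 = 163.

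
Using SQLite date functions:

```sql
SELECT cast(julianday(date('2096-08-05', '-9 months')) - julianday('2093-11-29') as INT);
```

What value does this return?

Adding -9 months to 2096-08-05 gives 2095-11-05.
1 day remains in November 2093 after the 29th (30 − 29).
Full months from December 2093 through October 2095 contribute their day counts.
Then 5 days into November 2095.
Total: 1 + 31 + 31 + 28 + 31 + 30 + 31 + 30 + 31 + 31 + 30 + 31 + 30 + 31 + 31 + 28 + 31 + 30 + 31 + 30 + 31 + 31 + 30 + 31 + 5 = 706.

706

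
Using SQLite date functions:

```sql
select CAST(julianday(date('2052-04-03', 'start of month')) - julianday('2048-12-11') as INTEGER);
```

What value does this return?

`start of month` rewinds 2052-04-03 to 2052-04-01.
20 days remain in December 2048 after the 11th (31 − 11).
Full months from January 2049 through March 2052 contribute their day counts.
Then 1 day into April 2052.
Total: 20 + 31 + 28 + 31 + 30 + 31 + 30 + 31 + 31 + 30 + 31 + 30 + 31 + 31 + 28 + 31 + 30 + 31 + 30 + 31 + 31 + 30 + 31 + 30 + 31 + 31 + 28 + 31 + 30 + 31 + 30 + 31 + 31 + 30 + 31 + 30 + 31 + 31 + 29 + 31 + 1 = 1207.

1207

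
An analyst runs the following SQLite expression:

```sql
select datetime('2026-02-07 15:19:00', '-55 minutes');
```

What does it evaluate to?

-55 minutes from 2026-02-07 15:19:00 is 2026-02-07 14:24:00.

2026-02-07 14:24:00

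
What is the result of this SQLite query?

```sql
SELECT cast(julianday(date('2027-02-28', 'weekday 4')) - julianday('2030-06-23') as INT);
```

`weekday 4` advances to the next Thursday; 2027-02-28 is a Sunday, so it moves forward to 2027-03-04.
27 days remain in March 2027 after the 4th (31 − 4).
Full months from April 2027 through May 2030 contribute their day counts.
Then 23 days into June 2030.
Total: 27 + 30 + 31 + 30 + 31 + 31 + 30 + 31 + 30 + 31 + 31 + 29 + 31 + 30 + 31 + 30 + 31 + 31 + 30 + 31 + 30 + 31 + 31 + 28 + 31 + 30 + 31 + 30 + 31 + 31 + 30 + 31 + 30 + 31 + 31 + 28 + 31 + 30 + 31 + 23 = 1207.
The subtraction is earlier − later, so the result is −1207 → -1207.

-1207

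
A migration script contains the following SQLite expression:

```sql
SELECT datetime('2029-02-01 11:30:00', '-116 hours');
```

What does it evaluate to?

-116 hours from 2029-02-01 11:30:00 is 2029-01-27 15:30:00 (crosses midnight).

2029-01-27 15:30:00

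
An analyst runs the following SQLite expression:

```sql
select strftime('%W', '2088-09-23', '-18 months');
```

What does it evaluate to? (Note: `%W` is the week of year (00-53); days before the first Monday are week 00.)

First apply '-18 months': 2088-09-23 → 2087-03-23.
2087-03-23 is a Sunday. SQLite's %W counts Mondays since the year started; the result is 11.

11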